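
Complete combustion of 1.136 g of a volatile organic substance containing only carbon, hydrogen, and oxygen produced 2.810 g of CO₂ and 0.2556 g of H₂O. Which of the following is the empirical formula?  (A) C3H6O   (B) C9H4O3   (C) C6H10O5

mol C = 2.810 g CO₂ ÷ 44.009 g/mol = 0.063851 mol
mol H = 2 × 0.2556 g H₂O ÷ 18.015 g/mol = 0.028376 mol
mass O = 1.136 − (0.76691 + 0.028603) = 0.34049 g → mol O = 0.34049 ÷ 15.999 = 0.021282 mol
Divide by the smallest (0.021282 mol): C 3.000, H 1.333, O 1.000
Multiplying each by 3 gives whole numbers: C 9.00, H 4.00, O 3.00

(B) C9H4O3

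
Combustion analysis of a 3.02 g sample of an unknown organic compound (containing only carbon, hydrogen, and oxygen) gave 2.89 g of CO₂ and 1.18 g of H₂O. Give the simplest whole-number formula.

mol C = 2.89 g CO₂ ÷ 44.009 g/mol = 0.06567 mol
mol H = 2 × 1.18 g H₂O ÷ 18.015 g/mol = 0.1310 mol
mass O = 3.02 − (0.7887 + 0.1320) = 2.099 g → mol O = 2.099 ÷ 15.999 = 0.1312 mol
Divide by the smallest (0.06567 mol): C 1.000, H 1.995, O 1.998

CH2O2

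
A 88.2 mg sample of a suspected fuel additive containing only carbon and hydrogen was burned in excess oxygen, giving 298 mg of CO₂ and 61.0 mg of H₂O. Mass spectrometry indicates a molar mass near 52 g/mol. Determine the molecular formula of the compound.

C4H4

mol C = 0.298 g CO₂ ÷ 44.009 g/mol = 0.006771 mol
mol H = 2 × 0.0610 g H₂O ÷ 18.015 g/mol = 0.006772 mol
Divide by the smallest (0.006771 mol): C 1.000, H 1.000
Empirical formula: CH
Empirical-formula mass = 13.02 g/mol; 52 ÷ 13.02 ≈ 4, so the molecular formula is C4H4.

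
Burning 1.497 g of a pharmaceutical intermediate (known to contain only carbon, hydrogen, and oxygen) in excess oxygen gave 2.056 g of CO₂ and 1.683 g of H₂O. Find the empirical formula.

CH4O

mol C = 2.056 g CO₂ ÷ 44.009 g/mol = 0.046718 mol
mol H = 2 × 1.683 g H₂O ÷ 18.015 g/mol = 0.18684 mol
mass O = 1.497 − (0.56113 + 0.18834) = 0.74753 g → mol O = 0.74753 ÷ 15.999 = 0.046724 mol
Divide by the smallest (0.046718 mol): C 1.000, H 3.999, O 1.000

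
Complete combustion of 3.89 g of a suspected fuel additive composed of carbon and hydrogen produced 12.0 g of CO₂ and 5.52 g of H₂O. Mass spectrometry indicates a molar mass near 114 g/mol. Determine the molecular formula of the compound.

mol C = 12.0 g CO₂ ÷ 44.009 g/mol = 0.2727 mol
mol H = 2 × 5.52 g H₂O ÷ 18.015 g/mol = 0.6128 mol
Divide by the smallest (0.2727 mol): C 1.000, H 2.247
Multiplying each by 4 gives whole numbers: C 4.00, H 8.99
Empirical formula: C4H9
Empirical-formula mass = 57.12 g/mol; 114 ÷ 57.12 ≈ 2, so the molecular formula is C8H18.

C8H18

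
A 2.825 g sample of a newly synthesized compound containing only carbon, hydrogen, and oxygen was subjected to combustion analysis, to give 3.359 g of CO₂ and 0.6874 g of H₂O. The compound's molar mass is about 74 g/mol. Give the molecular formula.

C2H2O3

mol C = 3.359 g CO₂ ÷ 44.009 g/mol = 0.076325 mol
mol H = 2 × 0.6874 g H₂O ÷ 18.015 g/mol = 0.076314 mol
mass O = 2.825 − (0.91674 + 0.076925) = 1.8313 g → mol O = 1.8313 ÷ 15.999 = 0.11447 mol
Divide by the smallest (0.076314 mol): C 1.000, H 1.000, O 1.500
Multiplying each by 2 gives whole numbers: C 2.00, H 2.00, O 3.00
Empirical formula: C2H2O3
Empirical-formula mass = 74.03 g/mol; 74 ÷ 74.03 ≈ 1, so the molecular formula is C2H2O3.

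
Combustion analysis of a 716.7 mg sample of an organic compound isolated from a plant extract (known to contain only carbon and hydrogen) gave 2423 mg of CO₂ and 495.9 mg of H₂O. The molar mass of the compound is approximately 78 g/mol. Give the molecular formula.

C6H6

mol C = 2.423 g CO₂ ÷ 44.009 g/mol = 0.055057 mol
mol H = 2 × 0.4959 g H₂O ÷ 18.015 g/mol = 0.055054 mol
Divide by the smallest (0.055054 mol): C 1.000, H 1.000
Empirical formula: CH
Empirical-formula mass = 13.02 g/mol; 78 ÷ 13.02 ≈ 6, so the molecular formula is C6H6.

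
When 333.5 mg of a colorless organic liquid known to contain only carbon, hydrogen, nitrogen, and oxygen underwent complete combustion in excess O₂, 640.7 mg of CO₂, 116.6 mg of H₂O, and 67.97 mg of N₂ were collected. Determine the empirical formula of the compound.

C9H8N3O3

mol C = 0.6407 g CO₂ ÷ 44.009 g/mol = 0.014558 mol
mol H = 2 × 0.1166 g H₂O ÷ 18.015 g/mol = 0.012945 mol
mol N = 2 × 0.06797 g N₂ ÷ 28.014 g/mol = 0.0048526 mol
mass O = 0.3335 − (0.17486 + 0.013048 + 0.067970) = 0.077621 g → mol O = 0.077621 ÷ 15.999 = 0.0048516 mol
Divide by the smallest (0.0048516 mol): C 3.001, H 2.668, N 1.000, O 1.000
Multiplying each by 3 gives whole numbers: C 9.00, H 8.00, N 3.00, O 3.00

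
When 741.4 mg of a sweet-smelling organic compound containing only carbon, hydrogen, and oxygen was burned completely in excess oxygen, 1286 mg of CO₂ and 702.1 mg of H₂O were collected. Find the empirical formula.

mol C = 1.286 g CO₂ ÷ 44.009 g/mol = 0.029221 mol
mol H = 2 × 0.7021 g H₂O ÷ 18.015 g/mol = 0.077946 mol
mass O = 0.7414 − (0.35098 + 0.078570) = 0.31185 g → mol O = 0.31185 ÷ 15.999 = 0.019492 mol
Divide by the smallest (0.019492 mol): C 1.499, H 3.999, O 1.000
Multiplying each by 2 gives whole numbers: C 3.00, H 8.00, O 2.00

C3H8O2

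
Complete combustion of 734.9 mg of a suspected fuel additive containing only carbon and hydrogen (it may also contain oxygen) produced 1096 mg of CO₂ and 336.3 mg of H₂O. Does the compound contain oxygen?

yes

mol C = 1.096 g CO₂ ÷ 44.009 g/mol = 0.024904 mol
mol H = 2 × 0.3363 g H₂O ÷ 18.015 g/mol = 0.037336 mol
C and H account for only 0.33676 g of the 0.7349 g sample; the remaining 0.39814 g must be oxygen.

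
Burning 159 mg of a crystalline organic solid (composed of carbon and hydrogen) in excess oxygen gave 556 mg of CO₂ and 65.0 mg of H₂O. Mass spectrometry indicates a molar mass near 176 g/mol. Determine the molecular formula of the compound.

mol C = 0.556 g CO₂ ÷ 44.009 g/mol = 0.01263 mol
mol H = 2 × 0.0650 g H₂O ÷ 18.015 g/mol = 0.007216 mol
Divide by the smallest (0.007216 mol): C 1.751, H 1.000
Multiplying each by 4 gives whole numbers: C 7.00, H 4.00
Empirical formula: C7H4
Empirical-formula mass = 88.11 g/mol; 176 ÷ 88.11 ≈ 2, so the molecular formula is C14H8.

C14H8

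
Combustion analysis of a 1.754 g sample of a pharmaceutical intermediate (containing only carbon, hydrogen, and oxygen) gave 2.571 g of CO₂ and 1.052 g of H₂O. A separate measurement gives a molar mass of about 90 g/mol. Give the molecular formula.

C3H6O3

mol C = 2.571 g CO₂ ÷ 44.009 g/mol = 0.058420 mol
mol H = 2 × 1.052 g H₂O ÷ 18.015 g/mol = 0.11679 mol
mass O = 1.754 − (0.70168 + 0.11773) = 0.93459 g → mol O = 0.93459 ÷ 15.999 = 0.058416 mol
Divide by the smallest (0.058416 mol): C 1.000, H 1.999, O 1.000
Empirical formula: CH2O
Empirical-formula mass = 30.03 g/mol; 90 ÷ 30.03 ≈ 3, so the molecular formula is C3H6O3.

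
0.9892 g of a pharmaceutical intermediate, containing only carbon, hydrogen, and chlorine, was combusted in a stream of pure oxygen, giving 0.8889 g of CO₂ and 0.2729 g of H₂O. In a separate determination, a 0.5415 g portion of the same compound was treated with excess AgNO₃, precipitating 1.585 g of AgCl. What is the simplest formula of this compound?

mol C = 0.8889 g CO₂ ÷ 44.009 g/mol = 0.020198 mol
mol H = 2 × 0.2729 g H₂O ÷ 18.015 g/mol = 0.030297 mol
From the AgCl data: mol Cl per gram of compound = (1.585 ÷ 143.318) ÷ 0.5415 = 0.020423 mol/g, so in the 0.9892 g combustion sample mol Cl = 0.020203 mol
Divide by the smallest (0.020198 mol): C 1.000, H 1.500, Cl 1.000
Multiplying each by 2 gives whole numbers: C 2.00, H 3.00, Cl 2.00

C2H3Cl2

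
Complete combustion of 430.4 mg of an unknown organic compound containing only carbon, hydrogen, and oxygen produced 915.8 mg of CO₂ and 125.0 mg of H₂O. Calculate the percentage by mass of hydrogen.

3.25%

mol C = 0.9158 g CO₂ ÷ 44.009 g/mol = 0.020809 mol
mol H = 2 × 0.1250 g H₂O ÷ 18.015 g/mol = 0.013877 mol
mass O = 0.4304 − (0.24994 + 0.013988) = 0.16647 g → mol O = 0.16647 ÷ 15.999 = 0.010405 mol
mass % H = 0.013988 g ÷ 0.4304 g × 100%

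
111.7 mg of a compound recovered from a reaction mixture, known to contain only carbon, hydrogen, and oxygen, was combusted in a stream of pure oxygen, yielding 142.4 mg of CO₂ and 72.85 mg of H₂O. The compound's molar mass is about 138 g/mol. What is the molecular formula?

mol C = 0.1424 g CO₂ ÷ 44.009 g/mol = 0.0032357 mol
mol H = 2 × 0.07285 g H₂O ÷ 18.015 g/mol = 0.0080877 mol
mass O = 0.1117 − (0.038864 + 0.0081524) = 0.064684 g → mol O = 0.064684 ÷ 15.999 = 0.0040430 mol
Divide by the smallest (0.0032357 mol): C 1.000, H 2.500, O 1.249
Multiplying each by 4 gives whole numbers: C 4.00, H 10.00, O 5.00
Empirical formula: C4H10O5
Empirical-formula mass = 138.12 g/mol; 138 ÷ 138.12 ≈ 1, so the molecular formula is C4H10O5.

C4H10O5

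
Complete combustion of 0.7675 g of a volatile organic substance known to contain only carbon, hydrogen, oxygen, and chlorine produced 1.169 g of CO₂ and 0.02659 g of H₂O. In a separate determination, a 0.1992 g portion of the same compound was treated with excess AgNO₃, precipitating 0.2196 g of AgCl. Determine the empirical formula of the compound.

mol C = 1.169 g CO₂ ÷ 44.009 g/mol = 0.026563 mol
mol H = 2 × 0.02659 g H₂O ÷ 18.015 g/mol = 0.0029520 mol
From the AgCl data: mol Cl per gram of compound = (0.2196 ÷ 143.318) ÷ 0.1992 = 0.0076921 mol/g, so in the 0.7675 g combustion sample mol Cl = 0.0059037 mol
mass O = 0.7675 − (0.31905 + 0.0029756 + 0.20928) = 0.23619 g → mol O = 0.23619 ÷ 15.999 = 0.014763 mol
Divide by the smallest (0.0029520 mol): C 8.998, H 1.000, Cl 2.000, O 5.001

C9HCl2O5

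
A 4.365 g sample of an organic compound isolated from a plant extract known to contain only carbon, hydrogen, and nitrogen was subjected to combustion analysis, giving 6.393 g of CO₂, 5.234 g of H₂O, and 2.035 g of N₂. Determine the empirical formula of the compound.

CH4N

mol C = 6.393 g CO₂ ÷ 44.009 g/mol = 0.14527 mol
mol H = 2 × 5.234 g H₂O ÷ 18.015 g/mol = 0.58107 mol
mol N = 2 × 2.035 g N₂ ÷ 28.014 g/mol = 0.14528 mol
Divide by the smallest (0.14527 mol): C 1.000, H 4.000, N 1.000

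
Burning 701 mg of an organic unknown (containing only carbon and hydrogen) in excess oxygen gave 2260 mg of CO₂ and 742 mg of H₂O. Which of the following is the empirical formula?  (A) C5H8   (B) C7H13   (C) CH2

mol C = 2.26 g CO₂ ÷ 44.009 g/mol = 0.05135 mol
mol H = 2 × 0.742 g H₂O ÷ 18.015 g/mol = 0.08238 mol
Divide by the smallest (0.05135 mol): C 1.000, H 1.604
Multiplying each by 5 gives whole numbers: C 5.00, H 8.02

(A) C5H8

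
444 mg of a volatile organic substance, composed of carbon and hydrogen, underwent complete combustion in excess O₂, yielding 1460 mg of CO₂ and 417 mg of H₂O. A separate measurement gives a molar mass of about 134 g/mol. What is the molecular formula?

mol C = 1.46 g CO₂ ÷ 44.009 g/mol = 0.03318 mol
mol H = 2 × 0.417 g H₂O ÷ 18.015 g/mol = 0.04629 mol
Divide by the smallest (0.03318 mol): C 1.000, H 1.395
Multiplying each by 5 gives whole numbers: C 5.00, H 6.98
Empirical formula: C5H7
Empirical-formula mass = 67.11 g/mol; 134 ÷ 67.11 ≈ 2, so the molecular formula is C10H14.

C10H14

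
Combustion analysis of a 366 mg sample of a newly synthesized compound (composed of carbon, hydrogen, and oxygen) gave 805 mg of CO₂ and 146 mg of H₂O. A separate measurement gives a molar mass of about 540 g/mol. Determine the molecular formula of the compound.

mol C = 0.805 g CO₂ ÷ 44.009 g/mol = 0.01829 mol
mol H = 2 × 0.146 g H₂O ÷ 18.015 g/mol = 0.01621 mol
mass O = 0.366 − (0.2197 + 0.01634) = 0.1300 g → mol O = 0.1300 ÷ 15.999 = 0.008123 mol
Divide by the smallest (0.008123 mol): C 2.252, H 1.995, O 1.000
Multiplying each by 4 gives whole numbers: C 9.01, H 7.98, O 4.00
Empirical formula: C9H8O4
Empirical-formula mass = 180.16 g/mol; 540 ÷ 180.16 ≈ 3, so the molecular formula is C27H24O12.

C27H24O12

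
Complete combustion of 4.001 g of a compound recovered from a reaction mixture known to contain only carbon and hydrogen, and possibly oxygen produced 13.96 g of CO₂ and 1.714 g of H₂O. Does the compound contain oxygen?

mol C = 13.96 g CO₂ ÷ 44.009 g/mol = 0.31721 mol
mol H = 2 × 1.714 g H₂O ÷ 18.015 g/mol = 0.19029 mol
C and H together account for 4.0018 g — essentially the entire 4.001 g sample — so the compound contains no oxygen.

no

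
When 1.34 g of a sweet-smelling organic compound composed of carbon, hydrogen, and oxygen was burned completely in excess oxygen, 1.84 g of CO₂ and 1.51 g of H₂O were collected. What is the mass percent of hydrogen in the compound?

12.6%

mol C = 1.84 g CO₂ ÷ 44.009 g/mol = 0.04181 mol
mol H = 2 × 1.51 g H₂O ÷ 18.015 g/mol = 0.1676 mol
mass O = 1.34 − (0.5022 + 0.1690) = 0.6688 g → mol O = 0.6688 ÷ 15.999 = 0.04181 mol
mass % H = 0.1690 g ÷ 1.34 g × 100%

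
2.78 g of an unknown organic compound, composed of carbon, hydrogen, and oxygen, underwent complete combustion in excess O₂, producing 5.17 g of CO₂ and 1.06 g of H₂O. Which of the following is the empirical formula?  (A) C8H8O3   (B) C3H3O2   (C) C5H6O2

(B) C3H3O2

mol C = 5.17 g CO₂ ÷ 44.009 g/mol = 0.1175 mol
mol H = 2 × 1.06 g H₂O ÷ 18.015 g/mol = 0.1177 mol
mass O = 2.78 − (1.411 + 0.1186) = 1.250 g → mol O = 1.250 ÷ 15.999 = 0.07815 mol
Divide by the smallest (0.07815 mol): C 1.503, H 1.506, O 1.000
Multiplying each by 2 gives whole numbers: C 3.01, H 3.01, O 2.00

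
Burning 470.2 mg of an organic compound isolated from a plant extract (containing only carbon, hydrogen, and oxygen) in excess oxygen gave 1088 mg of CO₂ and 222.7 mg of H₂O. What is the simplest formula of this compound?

C8H8O3

mol C = 1.088 g CO₂ ÷ 44.009 g/mol = 0.024722 mol
mol H = 2 × 0.2227 g H₂O ÷ 18.015 g/mol = 0.024724 mol
mass O = 0.4702 − (0.29694 + 0.024922) = 0.14834 g → mol O = 0.14834 ÷ 15.999 = 0.0092718 mol
Divide by the smallest (0.0092718 mol): C 2.666, H 2.667, O 1.000
Multiplying each by 3 gives whole numbers: C 8.00, H 8.00, O 3.00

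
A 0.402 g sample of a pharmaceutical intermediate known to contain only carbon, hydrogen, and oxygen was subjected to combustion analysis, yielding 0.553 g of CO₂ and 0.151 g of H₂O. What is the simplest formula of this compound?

C6H8O7

mol C = 0.553 g CO₂ ÷ 44.009 g/mol = 0.01257 mol
mol H = 2 × 0.151 g H₂O ÷ 18.015 g/mol = 0.01676 mol
mass O = 0.402 − (0.1509 + 0.01690) = 0.2342 g → mol O = 0.2342 ÷ 15.999 = 0.01464 mol
Divide by the smallest (0.01257 mol): C 1.000, H 1.334, O 1.165
Multiplying each by 6 gives whole numbers: C 6.00, H 8.00, O 6.99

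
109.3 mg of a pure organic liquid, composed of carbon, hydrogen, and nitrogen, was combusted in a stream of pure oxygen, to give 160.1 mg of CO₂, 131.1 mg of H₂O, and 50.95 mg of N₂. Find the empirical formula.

mol C = 0.1601 g CO₂ ÷ 44.009 g/mol = 0.0036379 mol
mol H = 2 × 0.1311 g H₂O ÷ 18.015 g/mol = 0.014555 mol
mol N = 2 × 0.05095 g N₂ ÷ 28.014 g/mol = 0.0036375 mol
Divide by the smallest (0.0036375 mol): C 1.000, H 4.001, N 1.000

CH4N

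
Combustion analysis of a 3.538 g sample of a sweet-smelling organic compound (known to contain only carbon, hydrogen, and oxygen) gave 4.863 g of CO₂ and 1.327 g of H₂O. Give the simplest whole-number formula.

C6H8O7

mol C = 4.863 g CO₂ ÷ 44.009 g/mol = 0.11050 mol
mol H = 2 × 1.327 g H₂O ÷ 18.015 g/mol = 0.14732 mol
mass O = 3.538 − (1.3272 + 0.14850) = 2.0623 g → mol O = 2.0623 ÷ 15.999 = 0.12890 mol
Divide by the smallest (0.11050 mol): C 1.000, H 1.333, O 1.167
Multiplying each by 6 gives whole numbers: C 6.00, H 8.00, O 7.00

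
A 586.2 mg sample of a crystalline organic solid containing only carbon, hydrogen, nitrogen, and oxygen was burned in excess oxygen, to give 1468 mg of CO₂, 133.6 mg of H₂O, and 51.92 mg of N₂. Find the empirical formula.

C9H4NO2

mol C = 1.468 g CO₂ ÷ 44.009 g/mol = 0.033357 mol
mol H = 2 × 0.1336 g H₂O ÷ 18.015 g/mol = 0.014832 mol
mol N = 2 × 0.05192 g N₂ ÷ 28.014 g/mol = 0.0037067 mol
mass O = 0.5862 − (0.40065 + 0.014951 + 0.051920) = 0.11868 g → mol O = 0.11868 ÷ 15.999 = 0.0074180 mol
Divide by the smallest (0.0037067 mol): C 8.999, H 4.001, N 1.000, O 2.001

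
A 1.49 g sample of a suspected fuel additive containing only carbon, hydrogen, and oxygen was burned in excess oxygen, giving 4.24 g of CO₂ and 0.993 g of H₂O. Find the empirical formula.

mol C = 4.24 g CO₂ ÷ 44.009 g/mol = 0.09634 mol
mol H = 2 × 0.993 g H₂O ÷ 18.015 g/mol = 0.1102 mol
mass O = 1.49 − (1.157 + 0.1111) = 0.2217 g → mol O = 0.2217 ÷ 15.999 = 0.01386 mol
Divide by the smallest (0.01386 mol): C 6.953, H 7.956, O 1.000

C7H8O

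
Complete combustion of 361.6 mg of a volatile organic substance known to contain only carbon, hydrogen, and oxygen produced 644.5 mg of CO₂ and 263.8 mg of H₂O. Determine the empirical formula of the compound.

mol C = 0.6445 g CO₂ ÷ 44.009 g/mol = 0.014645 mol
mol H = 2 × 0.2638 g H₂O ÷ 18.015 g/mol = 0.029287 mol
mass O = 0.3616 − (0.17590 + 0.029521) = 0.15618 g → mol O = 0.15618 ÷ 15.999 = 0.0097619 mol
Divide by the smallest (0.0097619 mol): C 1.500, H 3.000, O 1.000
Multiplying each by 2 gives whole numbers: C 3.00, H 6.00, O 2.00

C3H6O2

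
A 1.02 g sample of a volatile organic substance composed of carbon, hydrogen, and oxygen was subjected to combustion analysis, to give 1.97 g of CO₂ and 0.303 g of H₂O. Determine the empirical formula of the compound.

mol C = 1.97 g CO₂ ÷ 44.009 g/mol = 0.04476 mol
mol H = 2 × 0.303 g H₂O ÷ 18.015 g/mol = 0.03364 mol
mass O = 1.02 − (0.5377 + 0.03391) = 0.4484 g → mol O = 0.4484 ÷ 15.999 = 0.02803 mol
Divide by the smallest (0.02803 mol): C 1.597, H 1.200, O 1.000
Multiplying each by 5 gives whole numbers: C 7.99, H 6.00, O 5.00

C8H6O5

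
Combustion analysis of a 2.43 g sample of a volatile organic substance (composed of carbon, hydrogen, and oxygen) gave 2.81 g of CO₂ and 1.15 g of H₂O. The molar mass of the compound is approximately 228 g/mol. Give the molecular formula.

C6H12O9

mol C = 2.81 g CO₂ ÷ 44.009 g/mol = 0.06385 mol
mol H = 2 × 1.15 g H₂O ÷ 18.015 g/mol = 0.1277 mol
mass O = 2.43 − (0.7669 + 0.1287) = 1.534 g → mol O = 1.534 ÷ 15.999 = 0.09591 mol
Divide by the smallest (0.06385 mol): C 1.000, H 2.000, O 1.502
Multiplying each by 2 gives whole numbers: C 2.00, H 4.00, O 3.00
Empirical formula: C2H4O3
Empirical-formula mass = 76.05 g/mol; 228 ÷ 76.05 ≈ 3, so the molecular formula is C6H12O9.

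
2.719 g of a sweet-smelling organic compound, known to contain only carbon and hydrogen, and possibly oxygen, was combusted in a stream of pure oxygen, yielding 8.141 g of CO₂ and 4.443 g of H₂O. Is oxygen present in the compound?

no

mol C = 8.141 g CO₂ ÷ 44.009 g/mol = 0.18498 mol
mol H = 2 × 4.443 g H₂O ÷ 18.015 g/mol = 0.49326 mol
C and H together account for 2.7191 g — essentially the entire 2.719 g sample — so the compound contains no oxygen.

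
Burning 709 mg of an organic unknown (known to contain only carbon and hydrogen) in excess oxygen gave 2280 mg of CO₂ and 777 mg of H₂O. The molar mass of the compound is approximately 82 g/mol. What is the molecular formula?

mol C = 2.28 g CO₂ ÷ 44.009 g/mol = 0.05181 mol
mol H = 2 × 0.777 g H₂O ÷ 18.015 g/mol = 0.08626 mol
Divide by the smallest (0.05181 mol): C 1.000, H 1.665
Multiplying each by 3 gives whole numbers: C 3.00, H 5.00
Empirical formula: C3H5
Empirical-formula mass = 41.07 g/mol; 82 ÷ 41.07 ≈ 2, so the molecular formula is C6H10.

C6H10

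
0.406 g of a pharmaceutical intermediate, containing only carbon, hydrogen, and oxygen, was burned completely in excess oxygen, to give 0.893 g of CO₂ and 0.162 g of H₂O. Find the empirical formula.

C9H8O4

mol C = 0.893 g CO₂ ÷ 44.009 g/mol = 0.02029 mol
mol H = 2 × 0.162 g H₂O ÷ 18.015 g/mol = 0.01799 mol
mass O = 0.406 − (0.2437 + 0.01813) = 0.1442 g → mol O = 0.1442 ÷ 15.999 = 0.009010 mol
Divide by the smallest (0.009010 mol): C 2.252, H 1.996, O 1.000
Multiplying each by 4 gives whole numbers: C 9.01, H 7.98, O 4.00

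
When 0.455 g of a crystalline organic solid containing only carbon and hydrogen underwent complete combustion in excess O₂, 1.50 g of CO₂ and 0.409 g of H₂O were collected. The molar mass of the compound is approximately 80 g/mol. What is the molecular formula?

C6H8

mol C = 1.50 g CO₂ ÷ 44.009 g/mol = 0.03408 mol
mol H = 2 × 0.409 g H₂O ÷ 18.015 g/mol = 0.04541 mol
Divide by the smallest (0.03408 mol): C 1.000, H 1.332
Multiplying each by 3 gives whole numbers: C 3.00, H 4.00
Empirical formula: C3H4
Empirical-formula mass = 40.06 g/mol; 80 ÷ 40.06 ≈ 2, so the molecular formula is C6H8.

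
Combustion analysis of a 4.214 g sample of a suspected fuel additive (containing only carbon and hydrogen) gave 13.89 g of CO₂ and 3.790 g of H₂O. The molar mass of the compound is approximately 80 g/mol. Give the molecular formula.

mol C = 13.89 g CO₂ ÷ 44.009 g/mol = 0.31562 mol
mol H = 2 × 3.790 g H₂O ÷ 18.015 g/mol = 0.42076 mol
Divide by the smallest (0.31562 mol): C 1.000, H 1.333
Multiplying each by 3 gives whole numbers: C 3.00, H 4.00
Empirical formula: C3H4
Empirical-formula mass = 40.06 g/mol; 80 ÷ 40.06 ≈ 2, so the molecular formula is C6H8.

C6H8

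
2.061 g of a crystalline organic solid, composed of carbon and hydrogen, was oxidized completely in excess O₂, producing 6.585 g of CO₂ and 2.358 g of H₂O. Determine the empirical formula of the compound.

C4H7

mol C = 6.585 g CO₂ ÷ 44.009 g/mol = 0.14963 mol
mol H = 2 × 2.358 g H₂O ÷ 18.015 g/mol = 0.26178 mol
Divide by the smallest (0.14963 mol): C 1.000, H 1.750
Multiplying each by 4 gives whole numbers: C 4.00, H 7.00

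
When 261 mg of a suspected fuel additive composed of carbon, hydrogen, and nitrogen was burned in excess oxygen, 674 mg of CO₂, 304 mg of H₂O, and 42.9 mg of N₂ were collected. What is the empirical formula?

C5H11N

mol C = 0.674 g CO₂ ÷ 44.009 g/mol = 0.01532 mol
mol H = 2 × 0.304 g H₂O ÷ 18.015 g/mol = 0.03375 mol
mol N = 2 × 0.0429 g N₂ ÷ 28.014 g/mol = 0.003063 mol
Divide by the smallest (0.003063 mol): C 5.000, H 11.019, N 1.000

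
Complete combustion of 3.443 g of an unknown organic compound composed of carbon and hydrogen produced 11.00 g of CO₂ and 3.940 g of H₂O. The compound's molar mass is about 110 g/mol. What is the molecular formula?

C8H14

mol C = 11.00 g CO₂ ÷ 44.009 g/mol = 0.24995 mol
mol H = 2 × 3.940 g H₂O ÷ 18.015 g/mol = 0.43741 mol
Divide by the smallest (0.24995 mol): C 1.000, H 1.750
Multiplying each by 4 gives whole numbers: C 4.00, H 7.00
Empirical formula: C4H7
Empirical-formula mass = 55.10 g/mol; 110 ÷ 55.10 ≈ 2, so the molecular formula is C8H14.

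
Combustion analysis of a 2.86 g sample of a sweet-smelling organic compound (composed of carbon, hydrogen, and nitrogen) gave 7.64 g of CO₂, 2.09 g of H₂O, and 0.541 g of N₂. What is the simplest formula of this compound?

mol C = 7.64 g CO₂ ÷ 44.009 g/mol = 0.1736 mol
mol H = 2 × 2.09 g H₂O ÷ 18.015 g/mol = 0.2320 mol
mol N = 2 × 0.541 g N₂ ÷ 28.014 g/mol = 0.03862 mol
Divide by the smallest (0.03862 mol): C 4.495, H 6.007, N 1.000
Multiplying each by 2 gives whole numbers: C 8.99, H 12.01, N 2.00

C9H12N2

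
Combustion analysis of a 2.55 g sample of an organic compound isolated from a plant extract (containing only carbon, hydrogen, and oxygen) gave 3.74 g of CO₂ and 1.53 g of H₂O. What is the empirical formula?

CH2O

mol C = 3.74 g CO₂ ÷ 44.009 g/mol = 0.08498 mol
mol H = 2 × 1.53 g H₂O ÷ 18.015 g/mol = 0.1699 mol
mass O = 2.55 − (1.021 + 0.1712) = 1.358 g → mol O = 1.358 ÷ 15.999 = 0.08488 mol
Divide by the smallest (0.08488 mol): C 1.001, H 2.001, O 1.000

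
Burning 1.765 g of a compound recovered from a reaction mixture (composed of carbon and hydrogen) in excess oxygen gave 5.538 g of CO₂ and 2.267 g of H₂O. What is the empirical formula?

CH2

mol C = 5.538 g CO₂ ÷ 44.009 g/mol = 0.12584 mol
mol H = 2 × 2.267 g H₂O ÷ 18.015 g/mol = 0.25168 mol
Divide by the smallest (0.12584 mol): C 1.000, H 2.000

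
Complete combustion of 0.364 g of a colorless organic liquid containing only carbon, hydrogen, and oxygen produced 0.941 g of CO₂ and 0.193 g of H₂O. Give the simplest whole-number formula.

mol C = 0.941 g CO₂ ÷ 44.009 g/mol = 0.02138 mol
mol H = 2 × 0.193 g H₂O ÷ 18.015 g/mol = 0.02143 mol
mass O = 0.364 − (0.2568 + 0.02160) = 0.08558 g → mol O = 0.08558 ÷ 15.999 = 0.005349 mol
Divide by the smallest (0.005349 mol): C 3.997, H 4.006, O 1.000

C4H4O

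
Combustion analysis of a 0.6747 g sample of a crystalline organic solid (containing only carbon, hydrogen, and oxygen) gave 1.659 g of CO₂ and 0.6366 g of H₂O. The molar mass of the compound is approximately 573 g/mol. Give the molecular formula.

mol C = 1.659 g CO₂ ÷ 44.009 g/mol = 0.037697 mol
mol H = 2 × 0.6366 g H₂O ÷ 18.015 g/mol = 0.070674 mol
mass O = 0.6747 − (0.45278 + 0.071240) = 0.15068 g → mol O = 0.15068 ÷ 15.999 = 0.0094183 mol
Divide by the smallest (0.0094183 mol): C 4.003, H 7.504, O 1.000
Multiplying each by 2 gives whole numbers: C 8.01, H 15.01, O 2.00
Empirical formula: C8H15O2
Empirical-formula mass = 143.21 g/mol; 573 ÷ 143.21 ≈ 4, so the molecular formula is C32H60O8.

C32H60O8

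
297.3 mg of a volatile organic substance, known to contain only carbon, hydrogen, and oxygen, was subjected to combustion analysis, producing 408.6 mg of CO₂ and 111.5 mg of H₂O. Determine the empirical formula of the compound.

mol C = 0.4086 g CO₂ ÷ 44.009 g/mol = 0.0092845 mol
mol H = 2 × 0.1115 g H₂O ÷ 18.015 g/mol = 0.012379 mol
mass O = 0.2973 − (0.11152 + 0.012478) = 0.17331 g → mol O = 0.17331 ÷ 15.999 = 0.010832 mol
Divide by the smallest (0.0092845 mol): C 1.000, H 1.333, O 1.167
Multiplying each by 6 gives whole numbers: C 6.00, H 8.00, O 7.00

C6H8O7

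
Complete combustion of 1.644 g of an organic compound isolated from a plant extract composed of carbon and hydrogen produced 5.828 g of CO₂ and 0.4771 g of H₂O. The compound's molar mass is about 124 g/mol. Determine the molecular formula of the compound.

mol C = 5.828 g CO₂ ÷ 44.009 g/mol = 0.13243 mol
mol H = 2 × 0.4771 g H₂O ÷ 18.015 g/mol = 0.052967 mol
Divide by the smallest (0.052967 mol): C 2.500, H 1.000
Multiplying each by 2 gives whole numbers: C 5.00, H 2.00
Empirical formula: C5H2
Empirical-formula mass = 62.07 g/mol; 124 ÷ 62.07 ≈ 2, so the molecular formula is C10H4.

C10H4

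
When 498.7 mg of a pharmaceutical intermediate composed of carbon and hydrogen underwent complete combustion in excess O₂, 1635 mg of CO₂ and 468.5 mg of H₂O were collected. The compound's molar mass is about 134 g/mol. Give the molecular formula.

mol C = 1.635 g CO₂ ÷ 44.009 g/mol = 0.037151 mol
mol H = 2 × 0.4685 g H₂O ÷ 18.015 g/mol = 0.052012 mol
Divide by the smallest (0.037151 mol): C 1.000, H 1.400
Multiplying each by 5 gives whole numbers: C 5.00, H 7.00
Empirical formula: C5H7
Empirical-formula mass = 67.11 g/mol; 134 ÷ 67.11 ≈ 2, so the molecular formula is C10H14.

C10H14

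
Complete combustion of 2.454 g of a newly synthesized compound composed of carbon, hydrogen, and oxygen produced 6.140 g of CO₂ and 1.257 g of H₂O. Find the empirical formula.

C7H7O2

mol C = 6.140 g CO₂ ÷ 44.009 g/mol = 0.13952 mol
mol H = 2 × 1.257 g H₂O ÷ 18.015 g/mol = 0.13955 mol
mass O = 2.454 − (1.6757 + 0.14067) = 0.63760 g → mol O = 0.63760 ÷ 15.999 = 0.039852 mol
Divide by the smallest (0.039852 mol): C 3.501, H 3.502, O 1.000
Multiplying each by 2 gives whole numbers: C 7.00, H 7.00, O 2.00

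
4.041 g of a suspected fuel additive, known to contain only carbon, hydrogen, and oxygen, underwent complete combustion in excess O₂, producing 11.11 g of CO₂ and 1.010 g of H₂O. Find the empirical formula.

mol C = 11.11 g CO₂ ÷ 44.009 g/mol = 0.25245 mol
mol H = 2 × 1.010 g H₂O ÷ 18.015 g/mol = 0.11213 mol
mass O = 4.041 − (3.0322 + 0.11303) = 0.89582 g → mol O = 0.89582 ÷ 15.999 = 0.055992 mol
Divide by the smallest (0.055992 mol): C 4.509, H 2.003, O 1.000
Multiplying each by 2 gives whole numbers: C 9.02, H 4.01, O 2.00

C9H4O2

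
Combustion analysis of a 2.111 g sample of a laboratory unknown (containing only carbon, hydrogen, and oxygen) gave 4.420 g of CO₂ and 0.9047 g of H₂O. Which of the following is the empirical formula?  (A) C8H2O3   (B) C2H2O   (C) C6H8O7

mol C = 4.420 g CO₂ ÷ 44.009 g/mol = 0.10043 mol
mol H = 2 × 0.9047 g H₂O ÷ 18.015 g/mol = 0.10044 mol
mass O = 2.111 − (1.2063 + 0.10124) = 0.80345 g → mol O = 0.80345 ÷ 15.999 = 0.050218 mol
Divide by the smallest (0.050218 mol): C 2.000, H 2.000, O 1.000

(B) C2H2O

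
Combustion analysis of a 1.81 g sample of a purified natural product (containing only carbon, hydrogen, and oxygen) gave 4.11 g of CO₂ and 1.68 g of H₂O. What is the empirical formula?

C3H6O

mol C = 4.11 g CO₂ ÷ 44.009 g/mol = 0.09339 mol
mol H = 2 × 1.68 g H₂O ÷ 18.015 g/mol = 0.1865 mol
mass O = 1.81 − (1.122 + 0.1880) = 0.5003 g → mol O = 0.5003 ÷ 15.999 = 0.03127 mol
Divide by the smallest (0.03127 mol): C 2.987, H 5.965, O 1.000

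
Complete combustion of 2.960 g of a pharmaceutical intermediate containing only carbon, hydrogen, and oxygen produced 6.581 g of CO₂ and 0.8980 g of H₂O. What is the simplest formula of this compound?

mol C = 6.581 g CO₂ ÷ 44.009 g/mol = 0.14954 mol
mol H = 2 × 0.8980 g H₂O ÷ 18.015 g/mol = 0.099695 mol
mass O = 2.960 − (1.7961 + 0.10049) = 1.0634 g → mol O = 1.0634 ÷ 15.999 = 0.066467 mol
Divide by the smallest (0.066467 mol): C 2.250, H 1.500, O 1.000
Multiplying each by 4 gives whole numbers: C 9.00, H 6.00, O 4.00

C9H6O4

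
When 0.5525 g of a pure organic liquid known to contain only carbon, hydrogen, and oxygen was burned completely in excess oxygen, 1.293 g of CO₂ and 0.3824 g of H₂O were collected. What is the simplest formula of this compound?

mol C = 1.293 g CO₂ ÷ 44.009 g/mol = 0.029380 mol
mol H = 2 × 0.3824 g H₂O ÷ 18.015 g/mol = 0.042454 mol
mass O = 0.5525 − (0.35289 + 0.042793) = 0.15682 g → mol O = 0.15682 ÷ 15.999 = 0.0098018 mol
Divide by the smallest (0.0098018 mol): C 2.997, H 4.331, O 1.000
Multiplying each by 3 gives whole numbers: C 8.99, H 12.99, O 3.00

C9H13O3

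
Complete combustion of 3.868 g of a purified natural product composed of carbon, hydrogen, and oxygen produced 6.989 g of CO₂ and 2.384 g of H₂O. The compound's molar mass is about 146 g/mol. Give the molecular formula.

mol C = 6.989 g CO₂ ÷ 44.009 g/mol = 0.15881 mol
mol H = 2 × 2.384 g H₂O ÷ 18.015 g/mol = 0.26467 mol
mass O = 3.868 − (1.9074 + 0.26679) = 1.6938 g → mol O = 1.6938 ÷ 15.999 = 0.10587 mol
Divide by the smallest (0.10587 mol): C 1.500, H 2.500, O 1.000
Multiplying each by 2 gives whole numbers: C 3.00, H 5.00, O 2.00
Empirical formula: C3H5O2
Empirical-formula mass = 73.07 g/mol; 146 ÷ 73.07 ≈ 2, so the molecular formula is C6H10O4.

C6H10O4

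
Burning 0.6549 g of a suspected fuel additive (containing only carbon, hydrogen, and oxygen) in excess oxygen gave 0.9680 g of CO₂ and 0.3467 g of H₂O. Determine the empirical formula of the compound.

C4H7O4

mol C = 0.9680 g CO₂ ÷ 44.009 g/mol = 0.021996 mol
mol H = 2 × 0.3467 g H₂O ÷ 18.015 g/mol = 0.038490 mol
mass O = 0.6549 − (0.26419 + 0.038798) = 0.35191 g → mol O = 0.35191 ÷ 15.999 = 0.021996 mol
Divide by the smallest (0.021996 mol): C 1.000, H 1.750, O 1.000
Multiplying each by 4 gives whole numbers: C 4.00, H 7.00, O 4.00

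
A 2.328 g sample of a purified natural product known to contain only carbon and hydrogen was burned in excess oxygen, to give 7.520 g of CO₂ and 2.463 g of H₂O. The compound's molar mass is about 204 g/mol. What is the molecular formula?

C15H24

mol C = 7.520 g CO₂ ÷ 44.009 g/mol = 0.17087 mol
mol H = 2 × 2.463 g H₂O ÷ 18.015 g/mol = 0.27344 mol
Divide by the smallest (0.17087 mol): C 1.000, H 1.600
Multiplying each by 5 gives whole numbers: C 5.00, H 8.00
Empirical formula: C5H8
Empirical-formula mass = 68.12 g/mol; 204 ÷ 68.12 ≈ 3, so the molecular formula is C15H24.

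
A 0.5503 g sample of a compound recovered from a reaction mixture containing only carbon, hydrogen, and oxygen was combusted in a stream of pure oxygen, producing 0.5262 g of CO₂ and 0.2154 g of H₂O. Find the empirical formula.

CH2O2

mol C = 0.5262 g CO₂ ÷ 44.009 g/mol = 0.011957 mol
mol H = 2 × 0.2154 g H₂O ÷ 18.015 g/mol = 0.023913 mol
mass O = 0.5503 − (0.14361 + 0.024105) = 0.38258 g → mol O = 0.38258 ÷ 15.999 = 0.023913 mol
Divide by the smallest (0.011957 mol): C 1.000, H 2.000, O 2.000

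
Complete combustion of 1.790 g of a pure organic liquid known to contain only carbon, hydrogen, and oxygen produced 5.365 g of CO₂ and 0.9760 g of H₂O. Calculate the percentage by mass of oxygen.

12.10%

mol C = 5.365 g CO₂ ÷ 44.009 g/mol = 0.12191 mol
mol H = 2 × 0.9760 g H₂O ÷ 18.015 g/mol = 0.10835 mol
mass O = 1.790 − (1.4642 + 0.10922) = 0.21656 g → mol O = 0.21656 ÷ 15.999 = 0.013536 mol
mass % O = 0.21656 g ÷ 1.790 g × 100%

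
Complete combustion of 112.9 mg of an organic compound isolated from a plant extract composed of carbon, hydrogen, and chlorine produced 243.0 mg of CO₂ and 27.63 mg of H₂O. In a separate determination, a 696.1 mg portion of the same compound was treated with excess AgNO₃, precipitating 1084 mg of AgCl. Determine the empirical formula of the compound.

mol C = 0.2430 g CO₂ ÷ 44.009 g/mol = 0.0055216 mol
mol H = 2 × 0.02763 g H₂O ÷ 18.015 g/mol = 0.0030674 mol
From the AgCl data: mol Cl per gram of compound = (1.084 ÷ 143.318) ÷ 0.6961 = 0.010866 mol/g, so in the 0.1129 g combustion sample mol Cl = 0.0012267 mol
Divide by the smallest (0.0012267 mol): C 4.501, H 2.500, Cl 1.000
Multiplying each by 2 gives whole numbers: C 9.00, H 5.00, Cl 2.00

C9H5Cl2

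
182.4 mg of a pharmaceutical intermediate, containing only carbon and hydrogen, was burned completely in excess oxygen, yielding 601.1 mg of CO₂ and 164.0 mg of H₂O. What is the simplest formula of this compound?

C3H4

mol C = 0.6011 g CO₂ ÷ 44.009 g/mol = 0.013659 mol
mol H = 2 × 0.1640 g H₂O ÷ 18.015 g/mol = 0.018207 mol
Divide by the smallest (0.013659 mol): C 1.000, H 1.333
Multiplying each by 3 gives whole numbers: C 3.00, H 4.00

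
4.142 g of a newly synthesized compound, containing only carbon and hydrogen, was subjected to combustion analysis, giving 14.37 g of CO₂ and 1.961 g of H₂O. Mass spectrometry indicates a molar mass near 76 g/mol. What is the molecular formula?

C6H4

mol C = 14.37 g CO₂ ÷ 44.009 g/mol = 0.32652 mol
mol H = 2 × 1.961 g H₂O ÷ 18.015 g/mol = 0.21771 mol
Divide by the smallest (0.21771 mol): C 1.500, H 1.000
Multiplying each by 2 gives whole numbers: C 3.00, H 2.00
Empirical formula: C3H2
Empirical-formula mass = 38.05 g/mol; 76 ÷ 38.05 ≈ 2, so the molecular formula is C6H4.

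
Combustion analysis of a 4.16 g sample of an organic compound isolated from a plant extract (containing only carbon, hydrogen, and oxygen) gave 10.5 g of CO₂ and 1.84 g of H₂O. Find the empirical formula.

C7H6O2

mol C = 10.5 g CO₂ ÷ 44.009 g/mol = 0.2386 mol
mol H = 2 × 1.84 g H₂O ÷ 18.015 g/mol = 0.2043 mol
mass O = 4.16 − (2.866 + 0.2059) = 1.088 g → mol O = 1.088 ÷ 15.999 = 0.06803 mol
Divide by the smallest (0.06803 mol): C 3.507, H 3.003, O 1.000
Multiplying each by 2 gives whole numbers: C 7.01, H 6.01, O 2.00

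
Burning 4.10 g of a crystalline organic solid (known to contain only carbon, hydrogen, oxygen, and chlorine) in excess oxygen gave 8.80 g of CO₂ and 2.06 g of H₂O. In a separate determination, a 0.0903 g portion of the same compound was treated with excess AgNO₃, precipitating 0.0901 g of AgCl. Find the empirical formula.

mol C = 8.80 g CO₂ ÷ 44.009 g/mol = 0.2000 mol
mol H = 2 × 2.06 g H₂O ÷ 18.015 g/mol = 0.2287 mol
From the AgCl data: mol Cl per gram of compound = (0.0901 ÷ 143.318) ÷ 0.0903 = 0.006962 mol/g, so in the 4.10 g combustion sample mol Cl = 0.02854 mol
mass O = 4.10 − (2.402 + 0.2305 + 1.012) = 0.4559 g → mol O = 0.4559 ÷ 15.999 = 0.02849 mol
Divide by the smallest (0.02849 mol): C 7.018, H 8.026, Cl 1.002, O 1.000

C7H8ClO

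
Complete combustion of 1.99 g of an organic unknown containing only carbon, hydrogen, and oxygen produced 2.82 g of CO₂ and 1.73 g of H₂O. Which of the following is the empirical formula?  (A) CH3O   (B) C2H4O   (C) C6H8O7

(A) CH3O

mol C = 2.82 g CO₂ ÷ 44.009 g/mol = 0.06408 mol
mol H = 2 × 1.73 g H₂O ÷ 18.015 g/mol = 0.1921 mol
mass O = 1.99 − (0.7696 + 0.1936) = 1.027 g → mol O = 1.027 ÷ 15.999 = 0.06418 mol
Divide by the smallest (0.06408 mol): C 1.000, H 2.997, O 1.002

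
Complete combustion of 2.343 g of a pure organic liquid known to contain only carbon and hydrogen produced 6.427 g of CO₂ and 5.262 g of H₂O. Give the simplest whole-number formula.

CH4

mol C = 6.427 g CO₂ ÷ 44.009 g/mol = 0.14604 mol
mol H = 2 × 5.262 g H₂O ÷ 18.015 g/mol = 0.58418 mol
Divide by the smallest (0.14604 mol): C 1.000, H 4.000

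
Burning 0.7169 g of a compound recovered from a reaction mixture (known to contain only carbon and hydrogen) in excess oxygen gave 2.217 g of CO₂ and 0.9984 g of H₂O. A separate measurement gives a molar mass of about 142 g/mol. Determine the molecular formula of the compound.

C10H22

mol C = 2.217 g CO₂ ÷ 44.009 g/mol = 0.050376 mol
mol H = 2 × 0.9984 g H₂O ÷ 18.015 g/mol = 0.11084 mol
Divide by the smallest (0.050376 mol): C 1.000, H 2.200
Multiplying each by 5 gives whole numbers: C 5.00, H 11.00
Empirical formula: C5H11
Empirical-formula mass = 71.14 g/mol; 142 ÷ 71.14 ≈ 2, so the molecular formula is C10H22.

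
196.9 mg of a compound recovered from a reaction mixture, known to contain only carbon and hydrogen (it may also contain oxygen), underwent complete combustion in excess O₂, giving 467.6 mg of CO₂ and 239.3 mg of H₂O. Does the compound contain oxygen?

mol C = 0.4676 g CO₂ ÷ 44.009 g/mol = 0.010625 mol
mol H = 2 × 0.2393 g H₂O ÷ 18.015 g/mol = 0.026567 mol
C and H account for only 0.15440 g of the 0.1969 g sample; the remaining 0.042503 g must be oxygen.

yes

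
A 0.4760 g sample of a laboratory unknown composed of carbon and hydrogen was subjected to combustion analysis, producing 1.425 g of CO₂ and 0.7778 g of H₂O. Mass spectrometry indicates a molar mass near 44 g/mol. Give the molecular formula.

mol C = 1.425 g CO₂ ÷ 44.009 g/mol = 0.032380 mol
mol H = 2 × 0.7778 g H₂O ÷ 18.015 g/mol = 0.086350 mol
Divide by the smallest (0.032380 mol): C 1.000, H 2.667
Multiplying each by 3 gives whole numbers: C 3.00, H 8.00
Empirical formula: C3H8
Empirical-formula mass = 44.10 g/mol; 44 ÷ 44.10 ≈ 1, so the molecular formula is C3H8.

C3H8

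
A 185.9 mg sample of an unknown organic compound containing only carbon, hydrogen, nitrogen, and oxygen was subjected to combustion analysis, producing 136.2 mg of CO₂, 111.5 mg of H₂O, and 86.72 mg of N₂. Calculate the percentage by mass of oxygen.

mol C = 0.1362 g CO₂ ÷ 44.009 g/mol = 0.0030948 mol
mol H = 2 × 0.1115 g H₂O ÷ 18.015 g/mol = 0.012379 mol
mol N = 2 × 0.08672 g N₂ ÷ 28.014 g/mol = 0.0061912 mol
mass O = 0.1859 − (0.037172 + 0.012478 + 0.086720) = 0.049530 g → mol O = 0.049530 ÷ 15.999 = 0.0030958 mol
mass % O = 0.049530 g ÷ 0.1859 g × 100%

26.64%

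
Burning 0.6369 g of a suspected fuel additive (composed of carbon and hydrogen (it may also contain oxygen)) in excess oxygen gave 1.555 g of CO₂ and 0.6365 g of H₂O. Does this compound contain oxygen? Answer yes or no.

mol C = 1.555 g CO₂ ÷ 44.009 g/mol = 0.035334 mol
mol H = 2 × 0.6365 g H₂O ÷ 18.015 g/mol = 0.070663 mol
C and H account for only 0.49562 g of the 0.6369 g sample; the remaining 0.14128 g must be oxygen.

yes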